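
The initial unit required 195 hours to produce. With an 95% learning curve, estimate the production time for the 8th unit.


Formula: T_n = T_1 * (learning_rate)^(log2(n)) where learning_rate = rate/100
Doublings = log2(8) = 3
T_n = 195 * 0.95^3
T_n = 195 * 0.8574 = 167.2 hours

167.2 hours


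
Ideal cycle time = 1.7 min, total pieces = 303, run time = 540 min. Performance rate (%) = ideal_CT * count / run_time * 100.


Formula: Performance = (Ideal CT * Total Count) / Run Time * 100
Ideal output time = 1.7 * 303 = 515.1 min
Performance = 515.1 / 540 * 100 = 95.4%

95.4%


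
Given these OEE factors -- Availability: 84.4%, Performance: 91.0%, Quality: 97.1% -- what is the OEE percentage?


Formula: OEE = Availability * Performance * Quality / 10000
A * P = 84.4% * 91.0% / 100 = 76.8%
OEE = 76.8% * 97.1% / 100 = 74.6%

74.6%


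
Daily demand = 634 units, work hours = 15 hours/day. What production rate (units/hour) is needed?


Formula: Production Rate = Daily Demand / Available Hours
Rate = 634 units/day / 15 hours/day
Rate = 42.3 units/hour

42.3 units/hour


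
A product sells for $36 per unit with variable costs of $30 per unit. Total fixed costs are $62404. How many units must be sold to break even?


Formula: BEQ = Fixed Costs / (Price - Variable Cost)
Contribution margin = $36 - $30 = $6/unit
BEQ = ceil($62404 / $6/unit) = ceil(10400.67) = 10401 units

10401 units


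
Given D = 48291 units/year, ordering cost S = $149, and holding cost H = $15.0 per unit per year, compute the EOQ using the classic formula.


Formula: EOQ = sqrt(2 * D * S / H)
Numerator: 2 * 48291 * 149 = 14390718
2DS/H = 14390718 / 15.0 = 959381.2
EOQ = sqrt(959381.2) = 979.5 units

979.5 units


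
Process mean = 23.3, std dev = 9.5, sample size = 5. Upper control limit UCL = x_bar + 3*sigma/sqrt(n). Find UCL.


UCL = 23.3 + 3 * 9.5 / sqrt(5)

36.05


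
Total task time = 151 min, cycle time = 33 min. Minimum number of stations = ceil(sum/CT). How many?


Formula: N_min = ceil(Sum of Task Times / Cycle Time)
N_min = ceil(151 min / 33 min) = ceil(4.5758)
N_min = 5 stations

5


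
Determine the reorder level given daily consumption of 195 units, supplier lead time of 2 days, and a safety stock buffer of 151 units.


Formula: ROP = (Daily Demand * Lead Time) + Safety Stock
Demand during lead time = 195 * 2 = 390 units
ROP = 390 + 151 = 541 units

541 units


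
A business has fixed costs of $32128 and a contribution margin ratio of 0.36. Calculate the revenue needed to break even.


Formula: BER = Fixed Costs / Contribution Margin Ratio
BER = $32128 / 0.36
BER = $89244.44 (to the nearest cent)

$89244.44


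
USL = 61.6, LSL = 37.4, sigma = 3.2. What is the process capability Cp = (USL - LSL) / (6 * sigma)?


Cp = (61.6 - 37.4) / (6 * 3.2)

1.26


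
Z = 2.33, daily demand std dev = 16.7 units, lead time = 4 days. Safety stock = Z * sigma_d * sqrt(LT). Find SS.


Formula: SS = z * sigma_d * sqrt(LT)
sqrt(LT) = sqrt(4) = 2.0
SS = 2.33 * 16.7 * 2.0
SS = 77.8 units

77.8 units


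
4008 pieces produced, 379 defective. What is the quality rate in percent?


Formula: Quality Rate = Good Pieces / Total Pieces * 100
Good pieces = 4008 - 379 = 3629
QR = 3629 / 4008 * 100 = 90.5%

90.5%


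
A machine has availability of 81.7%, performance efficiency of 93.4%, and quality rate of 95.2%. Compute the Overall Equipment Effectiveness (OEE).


Formula: OEE = Availability * Performance * Quality / 10000
A * P = 81.7% * 93.4% / 100 = 76.31%
OEE = 76.31% * 95.2% / 100 = 72.6%

72.6%


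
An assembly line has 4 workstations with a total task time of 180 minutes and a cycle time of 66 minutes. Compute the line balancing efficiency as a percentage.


Formula: Efficiency = Sum of Task Times / (N_stations * CT) * 100
Total station capacity = 4 stations * 66 min = 264 min
Efficiency = 180 / 264 * 100 = 68.2%

68.2%


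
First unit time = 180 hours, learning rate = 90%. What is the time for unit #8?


Formula: T_n = T_1 * (learning_rate)^(log2(n)) where learning_rate = rate/100
Doublings = log2(8) = 3
T_n = 180 * 0.9^3
T_n = 180 * 0.729 = 131.2 hours

131.2 hours


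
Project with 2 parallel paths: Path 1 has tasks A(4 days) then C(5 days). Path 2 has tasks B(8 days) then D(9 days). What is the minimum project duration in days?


Path 1 = 4 + 5 = 9 days
Path 2 = 8 + 9 = 17 days
Duration = max(9, 17) = 17 days

17 days


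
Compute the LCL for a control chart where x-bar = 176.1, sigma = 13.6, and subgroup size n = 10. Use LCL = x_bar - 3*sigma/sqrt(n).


LCL = 176.1 - 3 * 13.6 / sqrt(10)

163.2


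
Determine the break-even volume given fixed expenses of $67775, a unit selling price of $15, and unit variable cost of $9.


Formula: BEQ = Fixed Costs / (Price - Variable Cost)
Contribution margin = $15 - $9 = $6/unit
BEQ = ceil($67775 / $6/unit) = ceil(11295.83) = 11296 units

11296 units


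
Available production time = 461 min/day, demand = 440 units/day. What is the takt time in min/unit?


Formula: Takt Time = Available Production Time / Customer Demand
Takt = 461 min/day / 440 units/day
Takt = 1.05 min/unit

1.05 min/unit


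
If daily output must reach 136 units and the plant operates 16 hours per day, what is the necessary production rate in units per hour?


Formula: Production Rate = Daily Demand / Available Hours
Rate = 136 units/day / 16 hours/day
Rate = 8.5 units/hour

8.5 units/hour


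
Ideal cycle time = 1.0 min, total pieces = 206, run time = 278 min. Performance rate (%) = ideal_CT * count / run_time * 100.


Formula: Performance = (Ideal CT * Total Count) / Run Time * 100
Ideal output time = 1.0 * 206 = 206.0 min
Performance = 206.0 / 278 * 100 = 74.1%

74.1%


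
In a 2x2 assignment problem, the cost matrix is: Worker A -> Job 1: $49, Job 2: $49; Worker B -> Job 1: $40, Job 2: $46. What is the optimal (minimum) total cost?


Option 1: A->1 + B->2 = $49 + $46 = $95
Option 2: A->2 + B->1 = $49 + $40 = $89
Min cost = min($95, $89) = $89

$89


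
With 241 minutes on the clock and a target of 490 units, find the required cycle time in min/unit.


Formula: CT = Available Time / Number of Units
CT = 241 min / 490 units
CT = 0.49 min/unit

0.49 min/unit


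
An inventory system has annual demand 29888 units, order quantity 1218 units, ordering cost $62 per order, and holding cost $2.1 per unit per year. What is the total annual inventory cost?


TC = 29888/1218 * 62 + 1218/2 * 2.1

$2800.29


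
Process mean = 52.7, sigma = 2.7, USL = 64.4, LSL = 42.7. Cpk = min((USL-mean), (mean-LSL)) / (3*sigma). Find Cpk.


Cpu = (64.4 - 52.7) / (3 * 2.7) = 1.44
Cpl = (52.7 - 42.7) / (3 * 2.7) = 1.23
Cpk = min(1.44, 1.23) = 1.23

1.23


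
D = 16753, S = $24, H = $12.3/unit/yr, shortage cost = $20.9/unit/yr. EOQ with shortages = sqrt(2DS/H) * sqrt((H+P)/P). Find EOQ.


Formula: EOQ* = sqrt(2DS/H) * sqrt((H+P)/P)
Base EOQ = sqrt(2*16753*24/12.3) = 255.69 units
Correction = sqrt((12.3+20.9)/20.9) = 1.26036
EOQ* = 255.69 * 1.26036 = 322.3 units

322.3 units


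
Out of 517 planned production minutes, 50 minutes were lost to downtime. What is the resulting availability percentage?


Formula: Availability = (Planned Time - Downtime) / Planned Time * 100
Uptime = 517 - 50 = 467 min
Availability = 467 / 517 * 100 = 90.3%

90.3%


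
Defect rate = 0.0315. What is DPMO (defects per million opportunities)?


DPMO = defect_rate * 1000000 = 0.0315 * 1000000

31500


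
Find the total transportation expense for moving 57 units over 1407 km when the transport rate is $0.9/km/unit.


TC = dist * cost * units = 1407 * 0.9 * 57 = $72179.10

$72179.10


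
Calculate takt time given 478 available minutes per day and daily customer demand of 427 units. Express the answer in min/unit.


Formula: Takt Time = Available Production Time / Customer Demand
Takt = 478 min/day / 427 units/day
Takt = 1.12 min/unit

1.12 min/unit


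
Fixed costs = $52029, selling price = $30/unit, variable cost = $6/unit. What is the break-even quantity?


Formula: BEQ = Fixed Costs / (Price - Variable Cost)
Contribution margin = $30 - $6 = $24/unit
BEQ = ceil($52029 / $24/unit) = ceil(2167.88) = 2168 units

2168 units


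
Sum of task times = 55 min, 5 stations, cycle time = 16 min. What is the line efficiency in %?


Formula: Efficiency = Sum of Task Times / (N_stations * CT) * 100
Total station capacity = 5 stations * 16 min = 80 min
Efficiency = 55 / 80 * 100 = 68.8%

68.8%


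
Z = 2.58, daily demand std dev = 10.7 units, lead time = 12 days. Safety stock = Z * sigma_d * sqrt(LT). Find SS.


Formula: SS = z * sigma_d * sqrt(LT)
sqrt(LT) = sqrt(12) = 3.4641
SS = 2.58 * 10.7 * 3.4641
SS = 95.6 units

95.6 units


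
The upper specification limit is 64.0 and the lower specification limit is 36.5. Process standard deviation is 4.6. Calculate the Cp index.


Cp = (64.0 - 36.5) / (6 * 4.6)

1.0


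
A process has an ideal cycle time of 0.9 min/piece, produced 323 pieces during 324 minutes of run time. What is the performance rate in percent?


Formula: Performance = (Ideal CT * Total Count) / Run Time * 100
Ideal output time = 0.9 * 323 = 290.7 min
Performance = 290.7 / 324 * 100 = 89.7%

89.7%


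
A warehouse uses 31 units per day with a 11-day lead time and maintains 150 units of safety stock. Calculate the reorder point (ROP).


Formula: ROP = (Daily Demand * Lead Time) + Safety Stock
Demand during lead time = 31 * 11 = 341 units
ROP = 341 + 150 = 491 units

491 units


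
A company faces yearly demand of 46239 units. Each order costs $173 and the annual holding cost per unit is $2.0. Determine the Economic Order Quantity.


Formula: EOQ = sqrt(2 * D * S / H)
Numerator: 2 * 46239 * 173 = 15998694
2DS/H = 15998694 / 2.0 = 7999347.0
EOQ = sqrt(7999347.0) = 2828.3 units

2828.3 units


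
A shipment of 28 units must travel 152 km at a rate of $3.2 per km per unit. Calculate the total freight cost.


TC = dist * cost * units = 152 * 3.2 * 28 = $13619.20

$13619.20


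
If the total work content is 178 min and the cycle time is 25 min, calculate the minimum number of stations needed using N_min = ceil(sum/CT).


Formula: N_min = ceil(Sum of Task Times / Cycle Time)
N_min = ceil(178 min / 25 min) = ceil(7.12)
N_min = 8 stations

8


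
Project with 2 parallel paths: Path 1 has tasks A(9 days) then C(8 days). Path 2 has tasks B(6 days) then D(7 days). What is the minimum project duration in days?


Path 1 = 9 + 8 = 17 days
Path 2 = 6 + 7 = 13 days
Duration = max(17, 13) = 17 days

17 days


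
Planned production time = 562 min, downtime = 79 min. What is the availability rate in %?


Formula: Availability = (Planned Time - Downtime) / Planned Time * 100
Uptime = 562 - 79 = 483 min
Availability = 483 / 562 * 100 = 85.9%

85.9%


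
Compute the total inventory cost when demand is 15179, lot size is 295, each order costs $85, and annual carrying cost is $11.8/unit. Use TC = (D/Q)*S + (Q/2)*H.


TC = 15179/295 * 85 + 295/2 * 11.8

$6114.11


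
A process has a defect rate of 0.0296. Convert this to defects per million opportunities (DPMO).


DPMO = defect_rate * 1000000 = 0.0296 * 1000000

29600


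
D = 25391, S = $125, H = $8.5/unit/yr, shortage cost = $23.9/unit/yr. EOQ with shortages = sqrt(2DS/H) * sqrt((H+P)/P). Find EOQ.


Formula: EOQ* = sqrt(2DS/H) * sqrt((H+P)/P)
Base EOQ = sqrt(2*25391*125/8.5) = 864.17 units
Correction = sqrt((8.5+23.9)/23.9) = 1.16432
EOQ* = 864.17 * 1.16432 = 1006.2 units

1006.2 units


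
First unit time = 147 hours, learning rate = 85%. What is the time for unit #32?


Formula: T_n = T_1 * (learning_rate)^(log2(n)) where learning_rate = rate/100
Doublings = log2(32) = 5
T_n = 147 * 0.85^5
T_n = 147 * 0.4437 = 65.2 hours

65.2 hours


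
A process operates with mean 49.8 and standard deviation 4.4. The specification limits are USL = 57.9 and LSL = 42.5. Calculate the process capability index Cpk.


Cpu = (57.9 - 49.8) / (3 * 4.4) = 0.61
Cpl = (49.8 - 42.5) / (3 * 4.4) = 0.55
Cpk = min(0.61, 0.55) = 0.55

0.55


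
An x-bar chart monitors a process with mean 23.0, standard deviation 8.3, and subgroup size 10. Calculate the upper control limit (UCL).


UCL = 23.0 + 3 * 8.3 / sqrt(10)

30.87


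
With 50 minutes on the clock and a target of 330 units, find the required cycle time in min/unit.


Formula: CT = Available Time / Number of Units
CT = 50 min / 330 units
CT = 0.15 min/unit

0.15 min/unit


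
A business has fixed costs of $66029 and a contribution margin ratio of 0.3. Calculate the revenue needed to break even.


Formula: BER = Fixed Costs / Contribution Margin Ratio
BER = $66029 / 0.3
BER = $220096.67 (to the nearest cent)

$220096.67


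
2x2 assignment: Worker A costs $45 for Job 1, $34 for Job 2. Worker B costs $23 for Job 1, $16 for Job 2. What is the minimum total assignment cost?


Option 1: A->1 + B->2 = $45 + $16 = $61
Option 2: A->2 + B->1 = $34 + $23 = $57
Min cost = min($61, $57) = $57

$57


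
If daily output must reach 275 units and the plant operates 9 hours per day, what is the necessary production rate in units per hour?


Formula: Production Rate = Daily Demand / Available Hours
Rate = 275 units/day / 9 hours/day
Rate = 30.6 units/hour

30.6 units/hour


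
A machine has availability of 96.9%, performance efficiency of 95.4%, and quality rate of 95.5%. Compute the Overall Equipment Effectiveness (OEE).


Formula: OEE = Availability * Performance * Quality / 10000
A * P = 96.9% * 95.4% / 100 = 92.44%
OEE = 92.44% * 95.5% / 100 = 88.3%

88.3%


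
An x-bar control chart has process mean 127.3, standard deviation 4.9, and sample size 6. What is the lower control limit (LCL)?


LCL = 127.3 - 3 * 4.9 / sqrt(6)

121.3


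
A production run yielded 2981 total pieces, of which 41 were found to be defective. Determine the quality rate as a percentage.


Formula: Quality Rate = Good Pieces / Total Pieces * 100
Good pieces = 2981 - 41 = 2940
QR = 2940 / 2981 * 100 = 98.6%

98.6%


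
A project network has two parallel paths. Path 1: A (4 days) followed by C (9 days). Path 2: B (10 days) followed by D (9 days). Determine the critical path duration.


Path 1 = 4 + 9 = 13 days
Path 2 = 10 + 9 = 19 days
Duration = max(13, 19) = 19 days

19 days


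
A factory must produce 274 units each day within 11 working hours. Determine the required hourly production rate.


Formula: Production Rate = Daily Demand / Available Hours
Rate = 274 units/day / 11 hours/day
Rate = 24.9 units/hour

24.9 units/hour


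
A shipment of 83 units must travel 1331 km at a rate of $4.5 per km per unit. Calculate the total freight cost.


TC = dist * cost * units = 1331 * 4.5 * 83 = $497128.50

$497128.50


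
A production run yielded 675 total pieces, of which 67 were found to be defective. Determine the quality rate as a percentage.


Formula: Quality Rate = Good Pieces / Total Pieces * 100
Good pieces = 675 - 67 = 608
QR = 608 / 675 * 100 = 90.1%

90.1%


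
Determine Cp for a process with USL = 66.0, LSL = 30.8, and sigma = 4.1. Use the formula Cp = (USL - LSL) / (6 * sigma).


Cp = (66.0 - 30.8) / (6 * 4.1)

1.43


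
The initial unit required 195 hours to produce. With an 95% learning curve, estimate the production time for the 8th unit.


Formula: T_n = T_1 * (learning_rate)^(log2(n)) where learning_rate = rate/100
Doublings = log2(8) = 3
T_n = 195 * 0.95^3
T_n = 195 * 0.8574 = 167.2 hours

167.2 hours


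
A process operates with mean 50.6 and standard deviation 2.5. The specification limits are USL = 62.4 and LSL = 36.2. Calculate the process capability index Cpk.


Cpu = (62.4 - 50.6) / (3 * 2.5) = 1.57
Cpl = (50.6 - 36.2) / (3 * 2.5) = 1.92
Cpk = min(1.57, 1.92) = 1.57

1.57


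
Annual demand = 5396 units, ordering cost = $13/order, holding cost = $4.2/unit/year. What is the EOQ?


Formula: EOQ = sqrt(2 * D * S / H)
Numerator: 2 * 5396 * 13 = 140296
2DS/H = 140296 / 4.2 = 33403.8
EOQ = sqrt(33403.8) = 182.8 units

182.8 units


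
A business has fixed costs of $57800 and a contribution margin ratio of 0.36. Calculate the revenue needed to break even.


Formula: BER = Fixed Costs / Contribution Margin Ratio
BER = $57800 / 0.36
BER = $160555.56 (to the nearest cent)

$160555.56


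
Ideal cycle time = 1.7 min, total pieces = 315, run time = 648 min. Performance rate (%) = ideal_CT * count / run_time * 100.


Formula: Performance = (Ideal CT * Total Count) / Run Time * 100
Ideal output time = 1.7 * 315 = 535.5 min
Performance = 535.5 / 648 * 100 = 82.6%

82.6%


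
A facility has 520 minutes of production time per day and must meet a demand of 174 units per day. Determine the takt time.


Formula: Takt Time = Available Production Time / Customer Demand
Takt = 520 min/day / 174 units/day
Takt = 2.99 min/unit

2.99 min/unit


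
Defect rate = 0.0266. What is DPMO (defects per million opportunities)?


DPMO = defect_rate * 1000000 = 0.0266 * 1000000

26600


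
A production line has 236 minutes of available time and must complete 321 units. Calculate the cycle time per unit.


Formula: CT = Available Time / Number of Units
CT = 236 min / 321 units
CT = 0.74 min/unit

0.74 min/unit


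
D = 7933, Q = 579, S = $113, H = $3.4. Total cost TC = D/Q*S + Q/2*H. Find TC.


TC = 7933/579 * 113 + 579/2 * 3.4

$2532.54


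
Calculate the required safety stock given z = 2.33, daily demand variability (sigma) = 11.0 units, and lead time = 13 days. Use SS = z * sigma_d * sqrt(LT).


Formula: SS = z * sigma_d * sqrt(LT)
sqrt(LT) = sqrt(13) = 3.6056
SS = 2.33 * 11.0 * 3.6056
SS = 92.4 units

92.4 units


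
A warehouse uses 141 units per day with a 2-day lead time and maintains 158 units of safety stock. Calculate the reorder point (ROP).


Formula: ROP = (Daily Demand * Lead Time) + Safety Stock
Demand during lead time = 141 * 2 = 282 units
ROP = 282 + 158 = 440 units

440 units


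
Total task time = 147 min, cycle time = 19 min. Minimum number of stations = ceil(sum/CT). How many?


Formula: N_min = ceil(Sum of Task Times / Cycle Time)
N_min = ceil(147 min / 19 min) = ceil(7.7368)
N_min = 8 stations

8


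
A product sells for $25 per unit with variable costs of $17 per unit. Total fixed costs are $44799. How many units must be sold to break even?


Formula: BEQ = Fixed Costs / (Price - Variable Cost)
Contribution margin = $25 - $17 = $8/unit
BEQ = ceil($44799 / $8/unit) = ceil(5599.88) = 5600 units

5600 units


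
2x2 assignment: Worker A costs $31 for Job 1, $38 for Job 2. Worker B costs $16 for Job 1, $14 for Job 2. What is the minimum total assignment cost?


Option 1: A->1 + B->2 = $31 + $14 = $45
Option 2: A->2 + B->1 = $38 + $16 = $54
Min cost = min($45, $54) = $45

$45


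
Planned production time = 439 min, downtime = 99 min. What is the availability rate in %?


Formula: Availability = (Planned Time - Downtime) / Planned Time * 100
Uptime = 439 - 99 = 340 min
Availability = 340 / 439 * 100 = 77.4%

77.4%


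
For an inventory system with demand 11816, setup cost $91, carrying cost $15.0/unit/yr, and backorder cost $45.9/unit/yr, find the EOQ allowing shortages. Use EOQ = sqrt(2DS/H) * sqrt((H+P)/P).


Formula: EOQ* = sqrt(2DS/H) * sqrt((H+P)/P)
Base EOQ = sqrt(2*11816*91/15.0) = 378.64 units
Correction = sqrt((15.0+45.9)/45.9) = 1.15187
EOQ* = 378.64 * 1.15187 = 436.1 units

436.1 units


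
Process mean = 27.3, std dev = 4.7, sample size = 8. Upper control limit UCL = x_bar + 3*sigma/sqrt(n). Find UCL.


UCL = 27.3 + 3 * 4.7 / sqrt(8)

32.29


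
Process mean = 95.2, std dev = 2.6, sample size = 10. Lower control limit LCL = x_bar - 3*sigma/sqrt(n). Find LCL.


LCL = 95.2 - 3 * 2.6 / sqrt(10)

92.73


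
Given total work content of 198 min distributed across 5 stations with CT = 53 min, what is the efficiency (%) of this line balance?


Formula: Efficiency = Sum of Task Times / (N_stations * CT) * 100
Total station capacity = 5 stations * 53 min = 265 min
Efficiency = 198 / 265 * 100 = 74.7%

74.7%


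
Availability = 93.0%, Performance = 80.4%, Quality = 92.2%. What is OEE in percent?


Formula: OEE = Availability * Performance * Quality / 10000
A * P = 93.0% * 80.4% / 100 = 74.77%
OEE = 74.77% * 92.2% / 100 = 68.9%

68.9%


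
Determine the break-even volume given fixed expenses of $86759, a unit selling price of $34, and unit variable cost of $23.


Formula: BEQ = Fixed Costs / (Price - Variable Cost)
Contribution margin = $34 - $23 = $11/unit
BEQ = ceil($86759 / $11/unit) = ceil(7887.18) = 7888 units

7888 units


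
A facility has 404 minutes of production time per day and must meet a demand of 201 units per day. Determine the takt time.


Formula: Takt Time = Available Production Time / Customer Demand
Takt = 404 min/day / 201 units/day
Takt = 2.01 min/unit

2.01 min/unit


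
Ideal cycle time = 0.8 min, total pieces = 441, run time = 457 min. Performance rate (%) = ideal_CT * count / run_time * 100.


Formula: Performance = (Ideal CT * Total Count) / Run Time * 100
Ideal output time = 0.8 * 441 = 352.8 min
Performance = 352.8 / 457 * 100 = 77.2%

77.2%


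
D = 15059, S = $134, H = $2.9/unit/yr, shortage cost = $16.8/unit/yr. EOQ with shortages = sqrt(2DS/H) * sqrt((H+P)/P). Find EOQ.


Formula: EOQ* = sqrt(2DS/H) * sqrt((H+P)/P)
Base EOQ = sqrt(2*15059*134/2.9) = 1179.69 units
Correction = sqrt((2.9+16.8)/16.8) = 1.08288
EOQ* = 1179.69 * 1.08288 = 1277.5 units

1277.5 units


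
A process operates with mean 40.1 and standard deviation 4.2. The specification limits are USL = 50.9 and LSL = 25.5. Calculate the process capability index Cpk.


Cpu = (50.9 - 40.1) / (3 * 4.2) = 0.86
Cpl = (40.1 - 25.5) / (3 * 4.2) = 1.16
Cpk = min(0.86, 1.16) = 0.86

0.86


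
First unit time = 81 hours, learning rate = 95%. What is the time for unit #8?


Formula: T_n = T_1 * (learning_rate)^(log2(n)) where learning_rate = rate/100
Doublings = log2(8) = 3
T_n = 81 * 0.95^3
T_n = 81 * 0.8574 = 69.4 hours

69.4 hours


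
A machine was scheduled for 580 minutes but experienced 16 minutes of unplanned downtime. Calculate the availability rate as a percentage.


Formula: Availability = (Planned Time - Downtime) / Planned Time * 100
Uptime = 580 - 16 = 564 min
Availability = 564 / 580 * 100 = 97.2%

97.2%


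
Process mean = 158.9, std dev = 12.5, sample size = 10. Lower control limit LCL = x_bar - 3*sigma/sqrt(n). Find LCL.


LCL = 158.9 - 3 * 12.5 / sqrt(10)

147.04


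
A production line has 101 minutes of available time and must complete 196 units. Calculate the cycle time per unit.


Formula: CT = Available Time / Number of Units
CT = 101 min / 196 units
CT = 0.52 min/unit

0.52 min/unit


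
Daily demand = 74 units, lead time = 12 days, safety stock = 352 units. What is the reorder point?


Formula: ROP = (Daily Demand * Lead Time) + Safety Stock
Demand during lead time = 74 * 12 = 888 units
ROP = 888 + 352 = 1240 units

1240 units


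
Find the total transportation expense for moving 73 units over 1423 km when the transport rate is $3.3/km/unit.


TC = dist * cost * units = 1423 * 3.3 * 73 = $342800.70

$342800.70


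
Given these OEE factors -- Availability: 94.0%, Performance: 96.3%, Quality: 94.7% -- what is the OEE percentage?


Formula: OEE = Availability * Performance * Quality / 10000
A * P = 94.0% * 96.3% / 100 = 90.52%
OEE = 90.52% * 94.7% / 100 = 85.7%

85.7%


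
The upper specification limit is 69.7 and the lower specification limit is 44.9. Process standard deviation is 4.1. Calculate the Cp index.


Cp = (69.7 - 44.9) / (6 * 4.1)

1.01


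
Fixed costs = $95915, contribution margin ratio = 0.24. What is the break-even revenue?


Formula: BER = Fixed Costs / Contribution Margin Ratio
BER = $95915 / 0.24
BER = $399645.83 (to the nearest cent)

$399645.83


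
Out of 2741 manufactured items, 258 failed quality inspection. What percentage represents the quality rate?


Formula: Quality Rate = Good Pieces / Total Pieces * 100
Good pieces = 2741 - 258 = 2483
QR = 2483 / 2741 * 100 = 90.6%

90.6%


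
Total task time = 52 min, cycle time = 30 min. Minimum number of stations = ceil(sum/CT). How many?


Formula: N_min = ceil(Sum of Task Times / Cycle Time)
N_min = ceil(52 min / 30 min) = ceil(1.7333)
N_min = 2 stations

2


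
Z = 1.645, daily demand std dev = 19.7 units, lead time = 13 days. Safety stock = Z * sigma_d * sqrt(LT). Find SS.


Formula: SS = z * sigma_d * sqrt(LT)
sqrt(LT) = sqrt(13) = 3.6056
SS = 1.645 * 19.7 * 3.6056
SS = 116.8 units

116.8 units


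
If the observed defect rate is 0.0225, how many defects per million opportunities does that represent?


DPMO = defect_rate * 1000000 = 0.0225 * 1000000

22500


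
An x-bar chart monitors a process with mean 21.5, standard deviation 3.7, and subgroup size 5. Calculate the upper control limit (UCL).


UCL = 21.5 + 3 * 3.7 / sqrt(5)

26.46


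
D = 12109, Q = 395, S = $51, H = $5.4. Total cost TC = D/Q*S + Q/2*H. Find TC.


TC = 12109/395 * 51 + 395/2 * 5.4

$2629.94


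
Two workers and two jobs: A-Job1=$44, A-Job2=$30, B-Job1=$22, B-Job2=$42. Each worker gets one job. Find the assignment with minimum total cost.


Option 1: A->1 + B->2 = $44 + $42 = $86
Option 2: A->2 + B->1 = $30 + $22 = $52
Min cost = min($86, $52) = $52

$52


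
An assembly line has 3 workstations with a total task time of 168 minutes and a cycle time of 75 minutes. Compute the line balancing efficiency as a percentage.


Formula: Efficiency = Sum of Task Times / (N_stations * CT) * 100
Total station capacity = 3 stations * 75 min = 225 min
Efficiency = 168 / 225 * 100 = 74.7%

74.7%


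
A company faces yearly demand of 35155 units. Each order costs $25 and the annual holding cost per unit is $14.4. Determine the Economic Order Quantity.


Formula: EOQ = sqrt(2 * D * S / H)
Numerator: 2 * 35155 * 25 = 1757750
2DS/H = 1757750 / 14.4 = 122066.0
EOQ = sqrt(122066.0) = 349.4 units

349.4 units


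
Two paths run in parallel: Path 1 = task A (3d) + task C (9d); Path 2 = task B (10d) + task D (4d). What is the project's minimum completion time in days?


Path 1 = 3 + 9 = 12 days
Path 2 = 10 + 4 = 14 days
Duration = max(12, 14) = 14 days

14 days


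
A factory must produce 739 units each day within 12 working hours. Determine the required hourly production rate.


Formula: Production Rate = Daily Demand / Available Hours
Rate = 739 units/day / 12 hours/day
Rate = 61.6 units/hour

61.6 units/hour


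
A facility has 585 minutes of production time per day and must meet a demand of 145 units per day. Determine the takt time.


Formula: Takt Time = Available Production Time / Customer Demand
Takt = 585 min/day / 145 units/day
Takt = 4.03 min/unit

4.03 min/unit


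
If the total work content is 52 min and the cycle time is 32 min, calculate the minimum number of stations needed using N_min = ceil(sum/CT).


Formula: N_min = ceil(Sum of Task Times / Cycle Time)
N_min = ceil(52 min / 32 min) = ceil(1.625)
N_min = 2 stations

2


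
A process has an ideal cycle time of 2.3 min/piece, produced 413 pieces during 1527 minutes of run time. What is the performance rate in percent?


Formula: Performance = (Ideal CT * Total Count) / Run Time * 100
Ideal output time = 2.3 * 413 = 949.9 min
Performance = 949.9 / 1527 * 100 = 62.2%

62.2%


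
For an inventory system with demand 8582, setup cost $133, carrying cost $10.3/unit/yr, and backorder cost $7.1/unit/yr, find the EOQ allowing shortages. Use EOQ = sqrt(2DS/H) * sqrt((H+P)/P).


Formula: EOQ* = sqrt(2DS/H) * sqrt((H+P)/P)
Base EOQ = sqrt(2*8582*133/10.3) = 470.78 units
Correction = sqrt((10.3+7.1)/7.1) = 1.56547
EOQ* = 470.78 * 1.56547 = 737.0 units

737.0 units


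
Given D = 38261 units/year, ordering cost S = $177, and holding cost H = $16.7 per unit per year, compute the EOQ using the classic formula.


Formula: EOQ = sqrt(2 * D * S / H)
Numerator: 2 * 38261 * 177 = 13544394
2DS/H = 13544394 / 16.7 = 811041.6
EOQ = sqrt(811041.6) = 900.6 units

900.6 units


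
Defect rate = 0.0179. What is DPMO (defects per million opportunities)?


DPMO = defect_rate * 1000000 = 0.0179 * 1000000

17900


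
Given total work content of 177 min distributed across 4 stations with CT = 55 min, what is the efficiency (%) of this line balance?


Formula: Efficiency = Sum of Task Times / (N_stations * CT) * 100
Total station capacity = 4 stations * 55 min = 220 min
Efficiency = 177 / 220 * 100 = 80.5%

80.5%


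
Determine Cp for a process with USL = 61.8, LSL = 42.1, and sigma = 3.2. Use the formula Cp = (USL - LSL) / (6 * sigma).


Cp = (61.8 - 42.1) / (6 * 3.2)

1.03


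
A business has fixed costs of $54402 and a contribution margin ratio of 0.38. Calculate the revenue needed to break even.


Formula: BER = Fixed Costs / Contribution Margin Ratio
BER = $54402 / 0.38
BER = $143163.16 (to the nearest cent)

$143163.16


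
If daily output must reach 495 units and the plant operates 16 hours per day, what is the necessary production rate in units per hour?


Formula: Production Rate = Daily Demand / Available Hours
Rate = 495 units/day / 16 hours/day
Rate = 30.9 units/hour

30.9 units/hour


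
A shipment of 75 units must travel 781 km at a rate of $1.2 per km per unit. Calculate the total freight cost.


TC = dist * cost * units = 781 * 1.2 * 75 = $70290.00

$70290.00


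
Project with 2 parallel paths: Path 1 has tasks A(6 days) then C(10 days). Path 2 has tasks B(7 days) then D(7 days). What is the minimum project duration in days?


Path 1 = 6 + 10 = 16 days
Path 2 = 7 + 7 = 14 days
Duration = max(16, 14) = 16 days

16 days


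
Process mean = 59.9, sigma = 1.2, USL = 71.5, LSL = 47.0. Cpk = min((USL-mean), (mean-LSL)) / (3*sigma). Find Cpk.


Cpu = (71.5 - 59.9) / (3 * 1.2) = 3.22
Cpl = (59.9 - 47.0) / (3 * 1.2) = 3.58
Cpk = min(3.22, 3.58) = 3.22

3.22


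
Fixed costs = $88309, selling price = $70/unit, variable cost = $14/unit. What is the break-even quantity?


Formula: BEQ = Fixed Costs / (Price - Variable Cost)
Contribution margin = $70 - $14 = $56/unit
BEQ = ceil($88309 / $56/unit) = ceil(1576.95) = 1577 units

1577 units


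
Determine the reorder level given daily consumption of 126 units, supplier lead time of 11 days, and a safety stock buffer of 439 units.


Formula: ROP = (Daily Demand * Lead Time) + Safety Stock
Demand during lead time = 126 * 11 = 1386 units
ROP = 1386 + 439 = 1825 units

1825 units


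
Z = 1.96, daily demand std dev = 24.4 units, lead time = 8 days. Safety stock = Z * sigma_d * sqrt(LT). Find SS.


Formula: SS = z * sigma_d * sqrt(LT)
sqrt(LT) = sqrt(8) = 2.8284
SS = 1.96 * 24.4 * 2.8284
SS = 135.3 units

135.3 units


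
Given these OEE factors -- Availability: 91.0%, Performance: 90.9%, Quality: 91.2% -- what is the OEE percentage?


Formula: OEE = Availability * Performance * Quality / 10000
A * P = 91.0% * 90.9% / 100 = 82.72%
OEE = 82.72% * 91.2% / 100 = 75.4%

75.4%


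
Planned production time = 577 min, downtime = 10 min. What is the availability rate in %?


Formula: Availability = (Planned Time - Downtime) / Planned Time * 100
Uptime = 577 - 10 = 567 min
Availability = 567 / 577 * 100 = 98.3%

98.3%


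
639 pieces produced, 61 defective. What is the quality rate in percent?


Formula: Quality Rate = Good Pieces / Total Pieces * 100
Good pieces = 639 - 61 = 578
QR = 578 / 639 * 100 = 90.5%

90.5%


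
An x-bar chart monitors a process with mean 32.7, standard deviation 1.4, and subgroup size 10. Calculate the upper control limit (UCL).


UCL = 32.7 + 3 * 1.4 / sqrt(10)

34.03


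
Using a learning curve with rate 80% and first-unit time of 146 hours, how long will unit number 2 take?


Formula: T_n = T_1 * (learning_rate)^(log2(n)) where learning_rate = rate/100
Doublings = log2(2) = 1
T_n = 146 * 0.8^1
T_n = 146 * 0.8 = 116.8 hours

116.8 hours


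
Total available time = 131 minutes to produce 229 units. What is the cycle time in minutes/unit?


Formula: CT = Available Time / Number of Units
CT = 131 min / 229 units
CT = 0.57 min/unit

0.57 min/unit


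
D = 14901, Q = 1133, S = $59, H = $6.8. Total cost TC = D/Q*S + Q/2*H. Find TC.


TC = 14901/1133 * 59 + 1133/2 * 6.8

$4628.16


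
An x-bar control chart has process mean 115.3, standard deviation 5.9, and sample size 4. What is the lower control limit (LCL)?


LCL = 115.3 - 3 * 5.9 / sqrt(4)

106.45


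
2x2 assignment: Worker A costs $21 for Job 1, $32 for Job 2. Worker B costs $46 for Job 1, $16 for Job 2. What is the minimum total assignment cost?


Option 1: A->1 + B->2 = $21 + $16 = $37
Option 2: A->2 + B->1 = $32 + $46 = $78
Min cost = min($37, $78) = $37

$37


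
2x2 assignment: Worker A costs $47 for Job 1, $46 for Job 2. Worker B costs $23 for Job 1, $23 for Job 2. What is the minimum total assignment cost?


Option 1: A->1 + B->2 = $47 + $23 = $70
Option 2: A->2 + B->1 = $46 + $23 = $69
Min cost = min($70, $69) = $69

$69


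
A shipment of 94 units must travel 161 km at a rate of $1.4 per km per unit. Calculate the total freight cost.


TC = dist * cost * units = 161 * 1.4 * 94 = $21187.60

$21187.60


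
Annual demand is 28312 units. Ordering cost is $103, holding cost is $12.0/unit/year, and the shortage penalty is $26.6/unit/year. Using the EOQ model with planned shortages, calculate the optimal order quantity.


Formula: EOQ* = sqrt(2DS/H) * sqrt((H+P)/P)
Base EOQ = sqrt(2*28312*103/12.0) = 697.15 units
Correction = sqrt((12.0+26.6)/26.6) = 1.20463
EOQ* = 697.15 * 1.20463 = 839.8 units

839.8 units


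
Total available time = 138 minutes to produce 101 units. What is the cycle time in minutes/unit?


Formula: CT = Available Time / Number of Units
CT = 138 min / 101 units
CT = 1.37 min/unit

1.37 min/unit


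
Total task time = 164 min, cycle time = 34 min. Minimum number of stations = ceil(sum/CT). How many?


Formula: N_min = ceil(Sum of Task Times / Cycle Time)
N_min = ceil(164 min / 34 min) = ceil(4.8235)
N_min = 5 stations

5


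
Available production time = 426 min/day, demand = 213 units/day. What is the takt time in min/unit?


Formula: Takt Time = Available Production Time / Customer Demand
Takt = 426 min/day / 213 units/day
Takt = 2.0 min/unit

2.0 min/unit


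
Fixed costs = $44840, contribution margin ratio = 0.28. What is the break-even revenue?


Formula: BER = Fixed Costs / Contribution Margin Ratio
BER = $44840 / 0.28
BER = $160142.86 (to the nearest cent)

$160142.86


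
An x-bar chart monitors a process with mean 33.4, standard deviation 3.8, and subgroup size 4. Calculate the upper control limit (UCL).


UCL = 33.4 + 3 * 3.8 / sqrt(4)

39.1


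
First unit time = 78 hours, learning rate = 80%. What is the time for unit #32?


Formula: T_n = T_1 * (learning_rate)^(log2(n)) where learning_rate = rate/100
Doublings = log2(32) = 5
T_n = 78 * 0.8^5
T_n = 78 * 0.3277 = 25.6 hours

25.6 hours


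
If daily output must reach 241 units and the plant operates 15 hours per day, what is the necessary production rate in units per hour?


Formula: Production Rate = Daily Demand / Available Hours
Rate = 241 units/day / 15 hours/day
Rate = 16.1 units/hour

16.1 units/hour


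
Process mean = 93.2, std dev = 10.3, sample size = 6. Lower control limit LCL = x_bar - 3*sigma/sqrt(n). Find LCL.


LCL = 93.2 - 3 * 10.3 / sqrt(6)

80.59


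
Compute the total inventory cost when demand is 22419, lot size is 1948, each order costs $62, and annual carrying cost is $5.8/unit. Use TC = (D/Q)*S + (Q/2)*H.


TC = 22419/1948 * 62 + 1948/2 * 5.8

$6362.74


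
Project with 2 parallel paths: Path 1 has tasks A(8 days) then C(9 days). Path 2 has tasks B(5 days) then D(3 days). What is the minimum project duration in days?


Path 1 = 8 + 9 = 17 days
Path 2 = 5 + 3 = 8 days
Duration = max(17, 8) = 17 days

17 days


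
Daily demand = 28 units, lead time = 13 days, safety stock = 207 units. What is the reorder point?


Formula: ROP = (Daily Demand * Lead Time) + Safety Stock
Demand during lead time = 28 * 13 = 364 units
ROP = 364 + 207 = 571 units

571 units


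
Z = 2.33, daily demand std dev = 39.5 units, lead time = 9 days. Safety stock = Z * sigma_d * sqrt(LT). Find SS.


Formula: SS = z * sigma_d * sqrt(LT)
sqrt(LT) = sqrt(9) = 3.0
SS = 2.33 * 39.5 * 3.0
SS = 276.1 units

276.1 units


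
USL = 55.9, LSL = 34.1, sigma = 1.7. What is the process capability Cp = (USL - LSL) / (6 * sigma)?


Cp = (55.9 - 34.1) / (6 * 1.7)

2.14


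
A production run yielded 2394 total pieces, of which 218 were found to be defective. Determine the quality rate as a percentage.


Formula: Quality Rate = Good Pieces / Total Pieces * 100
Good pieces = 2394 - 218 = 2176
QR = 2176 / 2394 * 100 = 90.9%

90.9%


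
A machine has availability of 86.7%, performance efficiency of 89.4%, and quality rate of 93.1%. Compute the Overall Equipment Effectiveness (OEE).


Formula: OEE = Availability * Performance * Quality / 10000
A * P = 86.7% * 89.4% / 100 = 77.51%
OEE = 77.51% * 93.1% / 100 = 72.2%

72.2%


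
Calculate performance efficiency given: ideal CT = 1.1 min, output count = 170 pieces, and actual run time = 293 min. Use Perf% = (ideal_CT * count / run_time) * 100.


Formula: Performance = (Ideal CT * Total Count) / Run Time * 100
Ideal output time = 1.1 * 170 = 187.0 min
Performance = 187.0 / 293 * 100 = 63.8%

63.8%


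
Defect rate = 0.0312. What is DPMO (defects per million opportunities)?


DPMO = defect_rate * 1000000 = 0.0312 * 1000000

31200


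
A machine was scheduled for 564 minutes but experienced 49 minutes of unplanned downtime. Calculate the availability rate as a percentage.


Formula: Availability = (Planned Time - Downtime) / Planned Time * 100
Uptime = 564 - 49 = 515 min
Availability = 515 / 564 * 100 = 91.3%

91.3%


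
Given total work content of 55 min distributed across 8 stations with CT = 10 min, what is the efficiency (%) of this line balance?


Formula: Efficiency = Sum of Task Times / (N_stations * CT) * 100
Total station capacity = 8 stations * 10 min = 80 min
Efficiency = 55 / 80 * 100 = 68.8%

68.8%


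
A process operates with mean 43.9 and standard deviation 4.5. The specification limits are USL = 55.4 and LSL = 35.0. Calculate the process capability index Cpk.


Cpu = (55.4 - 43.9) / (3 * 4.5) = 0.85
Cpl = (43.9 - 35.0) / (3 * 4.5) = 0.66
Cpk = min(0.85, 0.66) = 0.66

0.66


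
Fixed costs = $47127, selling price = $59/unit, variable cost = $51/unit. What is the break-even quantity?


Formula: BEQ = Fixed Costs / (Price - Variable Cost)
Contribution margin = $59 - $51 = $8/unit
BEQ = ceil($47127 / $8/unit) = ceil(5890.88) = 5891 units

5891 units


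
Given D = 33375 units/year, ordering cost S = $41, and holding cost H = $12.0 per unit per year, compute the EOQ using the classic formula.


Formula: EOQ = sqrt(2 * D * S / H)
Numerator: 2 * 33375 * 41 = 2736750
2DS/H = 2736750 / 12.0 = 228062.5
EOQ = sqrt(228062.5) = 477.6 units

477.6 units


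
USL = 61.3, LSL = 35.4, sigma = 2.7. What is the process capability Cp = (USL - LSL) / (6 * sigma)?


Cp = (61.3 - 35.4) / (6 * 2.7)

1.6


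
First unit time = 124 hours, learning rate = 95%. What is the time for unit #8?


Formula: T_n = T_1 * (learning_rate)^(log2(n)) where learning_rate = rate/100
Doublings = log2(8) = 3
T_n = 124 * 0.95^3
T_n = 124 * 0.8574 = 106.3 hours

106.3 hours


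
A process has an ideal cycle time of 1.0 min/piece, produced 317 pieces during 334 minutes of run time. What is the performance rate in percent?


Formula: Performance = (Ideal CT * Total Count) / Run Time * 100
Ideal output time = 1.0 * 317 = 317.0 min
Performance = 317.0 / 334 * 100 = 94.9%

94.9%
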